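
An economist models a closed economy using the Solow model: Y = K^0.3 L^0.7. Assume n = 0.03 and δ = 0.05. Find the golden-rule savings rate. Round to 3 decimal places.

The effective depreciation rate is n + δ = 0.03 + 0.05 = 0.08.
At the golden rule MPK = n+δ, and in any Cobb-Douglas steady state s = (n+δ)·k/y = MPK·k/y = capital's share 0.3.

s_gold = 0.300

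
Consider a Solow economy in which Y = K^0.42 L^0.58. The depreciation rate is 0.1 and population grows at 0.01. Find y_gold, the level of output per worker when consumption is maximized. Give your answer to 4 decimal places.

Break-even investment rate: n + δ = 0.01 + 0.1 = 0.11.
Maximizing c = f(k) − (n+δ)·k gives f'(k) = n+δ, i.e. 0.42·k^(0.42−1) = 0.11, so k_gold = (0.42/0.11)^(1/0.58) ≈ 10.0740.
Output: y_gold = k_gold^0.42 = 10.0740^0.42 ≈ 2.6384.

y_gold ≈ 2.6384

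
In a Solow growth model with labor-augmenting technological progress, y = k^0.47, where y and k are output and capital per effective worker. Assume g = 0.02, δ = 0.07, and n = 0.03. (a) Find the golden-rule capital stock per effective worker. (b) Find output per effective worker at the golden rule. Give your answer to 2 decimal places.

Break-even investment rate: n + g + δ = 0.03 + 0.02 + 0.07 = 0.12.
Maximizing c = f(k) − (n+g+δ)·k gives f'(k) = n+g+δ, i.e. 0.47·k^(0.47−1) = 0.12, so k_gold = (0.47/0.12)^(1/0.53) ≈ 13.1435.
y_gold = 13.1435^0.47 ≈ 3.3558.

(a) k_gold ≈ 13.14; (b) y_gold ≈ 3.36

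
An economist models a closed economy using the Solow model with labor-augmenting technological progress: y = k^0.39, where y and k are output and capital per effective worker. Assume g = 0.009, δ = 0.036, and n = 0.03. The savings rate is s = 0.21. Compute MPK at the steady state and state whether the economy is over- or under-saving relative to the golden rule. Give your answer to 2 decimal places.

under-saving; MPK ≈ 0.14

n + g + δ = 0.03 + 0.009 + 0.036 = 0.075.
Steady-state k*: s·k^0.39 = 0.075·k gives k* = (0.21/0.075)^(1/0.61) ≈ 5.4081.
MPK = 0.39·5.4081^(-0.61) ≈ 0.1393.
MPK > n+g+δ = 0.075, so the economy is dynamically efficient (under-saving).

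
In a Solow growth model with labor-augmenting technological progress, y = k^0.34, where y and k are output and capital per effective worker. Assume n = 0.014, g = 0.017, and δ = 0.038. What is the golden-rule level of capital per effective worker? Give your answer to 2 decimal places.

k_gold ≈ 11.21

Capital per effective worker breaks even when investment replaces (n + g + δ)·k; here n + g + δ = 0.069.
At the golden rule the marginal product of capital equals n+g+δ: 0.34·k^(0.34−1) = 0.069. Solving, k_gold = (0.34/0.069)^(1/0.66) ≈ 11.2057.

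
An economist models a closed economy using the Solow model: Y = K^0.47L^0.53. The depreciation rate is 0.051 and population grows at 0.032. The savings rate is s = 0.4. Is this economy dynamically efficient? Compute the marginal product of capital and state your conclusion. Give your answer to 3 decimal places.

The effective depreciation rate is n + δ = 0.032 + 0.051 = 0.083.
Steady-state k*: s·k^0.47 = 0.083·k gives k* = (0.4/0.083)^(1/0.53) ≈ 19.4377.
MPK = 0.47·19.4377^(-0.53) ≈ 0.0975.
MPK > n+δ = 0.083, so the economy is dynamically efficient (under-saving).

dynamically efficient; MPK ≈ 0.098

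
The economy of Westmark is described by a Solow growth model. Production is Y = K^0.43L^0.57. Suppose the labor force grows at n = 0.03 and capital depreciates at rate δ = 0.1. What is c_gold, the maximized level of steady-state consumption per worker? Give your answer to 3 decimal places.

Capital per worker breaks even when investment replaces (n + δ)·k; here n + δ = 0.13.
Setting f'(k) = n+δ gives 0.43·k^(0.43−1) = 0.13, hence k_gold = (0.43/0.13)^(1/0.57) ≈ 8.1554.
y_gold = 8.1554^0.43 ≈ 2.4656.
c_gold = y_gold − (n+δ)·k_gold = 2.4656 − 0.13·8.1554 ≈ 1.4054.

c_gold ≈ 1.405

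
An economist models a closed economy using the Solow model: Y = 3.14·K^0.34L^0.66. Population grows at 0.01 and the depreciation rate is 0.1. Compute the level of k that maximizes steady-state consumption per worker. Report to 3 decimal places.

The effective depreciation rate is n + δ = 0.01 + 0.1 = 0.11.
At the golden rule the marginal product of capital equals n+δ: 0.34·3.14·k^(0.34−1) = 0.11. Solving, k_gold = (0.34·3.14/0.11)^(1/0.66) ≈ 31.2953.

k_gold ≈ 31.295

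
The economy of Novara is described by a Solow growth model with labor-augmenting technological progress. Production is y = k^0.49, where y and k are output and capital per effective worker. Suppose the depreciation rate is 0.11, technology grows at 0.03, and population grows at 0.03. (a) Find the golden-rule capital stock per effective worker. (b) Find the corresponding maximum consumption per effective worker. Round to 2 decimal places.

(a) k_gold ≈ 7.97; (b) c_gold ≈ 1.41

Capital per effective worker breaks even when investment replaces (n + g + δ)·k; here n + g + δ = 0.17.
Maximizing c = f(k) − (n+g+δ)·k gives f'(k) = n+g+δ, i.e. 0.49·k^(0.49−1) = 0.17, so k_gold = (0.49/0.17)^(1/0.51) ≈ 7.9701.
y_gold = 7.9701^0.49 ≈ 2.7651; c_gold = y_gold − 0.17·k_gold ≈ 1.4102.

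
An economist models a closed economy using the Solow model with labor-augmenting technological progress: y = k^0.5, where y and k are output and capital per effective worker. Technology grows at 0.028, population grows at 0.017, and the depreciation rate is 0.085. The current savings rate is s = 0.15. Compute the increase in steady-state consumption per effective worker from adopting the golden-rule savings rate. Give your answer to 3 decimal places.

Capital per effective worker breaks even when investment replaces (n + g + δ)·k; here n + g + δ = 0.13.
Current steady state (s = 0.15): k* = (0.15/0.13)^(1/0.5) ≈ 1.3314, y* = 1.3314^0.5 ≈ 1.1538, c* = (1−0.15)·1.1538 ≈ 0.9808.
At the golden rule the marginal product of capital equals n+g+δ: 0.5·k^(0.5−1) = 0.13. Solving, k_gold = (0.5/0.13)^(1/0.5) ≈ 14.7929.
y_gold = 14.7929^0.5 ≈ 3.8462, c_gold = y_gold − 0.13·k_gold ≈ 1.9231.
Gain: Δc = 1.9231 − 0.9808 ≈ 0.9423.

Δc ≈ 0.942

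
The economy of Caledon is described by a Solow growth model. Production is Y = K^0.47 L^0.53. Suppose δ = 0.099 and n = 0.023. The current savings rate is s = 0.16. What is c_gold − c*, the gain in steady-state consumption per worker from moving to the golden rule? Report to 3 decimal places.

Δc ≈ 0.684

n + δ = 0.023 + 0.099 = 0.122.
Current steady state (s = 0.16): k* = (0.16/0.122)^(1/0.53) ≈ 1.6680, y* = 1.6680^0.47 ≈ 1.2718, c* = (1−0.16)·1.2718 ≈ 1.0683.
Setting f'(k) = n+δ gives 0.47·k^(0.47−1) = 0.122, hence k_gold = (0.47/0.122)^(1/0.53) ≈ 12.7399.
y_gold = 12.7399^0.47 ≈ 3.3070, c_gold = y_gold − 0.122·k_gold ≈ 1.7527.
Gain: Δc = 1.7527 − 1.0683 ≈ 0.6843.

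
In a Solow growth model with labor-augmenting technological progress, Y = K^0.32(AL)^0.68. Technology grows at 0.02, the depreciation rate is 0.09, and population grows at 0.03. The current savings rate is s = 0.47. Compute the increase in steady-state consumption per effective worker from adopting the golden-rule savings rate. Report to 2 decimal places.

The effective depreciation rate is n + g + δ = 0.03 + 0.02 + 0.09 = 0.14.
Current steady state (s = 0.47): k* = (0.47/0.14)^(1/0.68) ≈ 5.9359, y* = 5.9359^0.32 ≈ 1.7681, c* = (1−0.47)·1.7681 ≈ 0.9371.
Golden rule sets MPK = n+g+δ: 0.32·k^(0.32−1) = 0.14, so k_gold = (0.32/0.14)^(1/0.68) ≈ 3.3727.
y_gold = 3.3727^0.32 ≈ 1.4755, c_gold = y_gold − 0.14·k_gold ≈ 1.0034.
Gain: Δc = 1.0034 − 0.9371 ≈ 0.0663.

Δc ≈ 0.07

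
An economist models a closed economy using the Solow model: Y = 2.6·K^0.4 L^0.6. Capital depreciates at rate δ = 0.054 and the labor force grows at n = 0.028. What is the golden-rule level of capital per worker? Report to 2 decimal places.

The effective depreciation rate is n + δ = 0.028 + 0.054 = 0.082.
Golden rule sets MPK = n+δ: 0.4·2.6·k^(0.4−1) = 0.082, so k_gold = (0.4·2.6/0.082)^(1/0.6) ≈ 68.9762.

k_gold ≈ 68.98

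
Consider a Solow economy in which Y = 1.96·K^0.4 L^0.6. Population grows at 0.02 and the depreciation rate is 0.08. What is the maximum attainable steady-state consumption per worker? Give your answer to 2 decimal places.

c_gold ≈ 4.64

Capital per worker breaks even when investment replaces (n + δ)·k; here n + δ = 0.1.
Setting f'(k) = n+δ gives 0.4·1.96·k^(0.4−1) = 0.1, hence k_gold = (0.4·1.96/0.1)^(1/0.6) ≈ 30.9405.
y_gold = 1.96·30.9405^0.4 ≈ 7.7351.
c_gold = y_gold − (n+δ)·k_gold = 7.7351 − 0.1·30.9405 ≈ 4.6411.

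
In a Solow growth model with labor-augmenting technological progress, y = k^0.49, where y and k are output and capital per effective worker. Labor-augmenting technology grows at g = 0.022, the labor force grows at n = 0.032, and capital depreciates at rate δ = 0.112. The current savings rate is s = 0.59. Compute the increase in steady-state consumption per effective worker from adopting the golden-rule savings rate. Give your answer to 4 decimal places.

Δc ≈ 0.0563

Capital per effective worker breaks even when investment replaces (n + g + δ)·k; here n + g + δ = 0.166.
Current steady state (s = 0.59): k* = (0.59/0.166)^(1/0.51) ≈ 12.0196, y* = 12.0196^0.49 ≈ 3.3818, c* = (1−0.59)·3.3818 ≈ 1.3865.
Maximizing c = f(k) − (n+g+δ)·k gives f'(k) = n+g+δ, i.e. 0.49·k^(0.49−1) = 0.166, so k_gold = (0.49/0.166)^(1/0.51) ≈ 8.3511.
y_gold = 8.3511^0.49 ≈ 2.8291, c_gold = y_gold − 0.166·k_gold ≈ 1.4429.
Gain: Δc = 1.4429 − 1.3865 ≈ 0.0563.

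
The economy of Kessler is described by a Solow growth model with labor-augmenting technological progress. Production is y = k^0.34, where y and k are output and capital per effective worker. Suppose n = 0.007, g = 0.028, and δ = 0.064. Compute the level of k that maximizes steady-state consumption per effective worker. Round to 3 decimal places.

Break-even investment rate: n + g + δ = 0.007 + 0.028 + 0.064 = 0.099.
Golden rule sets MPK = n+g+δ: 0.34·k^(0.34−1) = 0.099, so k_gold = (0.34/0.099)^(1/0.66) ≈ 6.4846.

k_gold ≈ 6.485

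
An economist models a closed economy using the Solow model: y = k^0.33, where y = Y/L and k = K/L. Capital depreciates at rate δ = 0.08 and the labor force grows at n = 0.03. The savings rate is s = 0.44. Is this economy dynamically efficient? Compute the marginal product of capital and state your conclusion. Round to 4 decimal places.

The effective depreciation rate is n + δ = 0.03 + 0.08 = 0.11.
Steady-state k*: s·k^0.33 = 0.11·k gives k* = (0.44/0.11)^(1/0.67) ≈ 7.9177.
MPK = 0.33·7.9177^(-0.67) ≈ 0.0825.
MPK < n+δ = 0.11, so the economy is dynamically inefficient (over-saving).

dynamically inefficient; MPK ≈ 0.0825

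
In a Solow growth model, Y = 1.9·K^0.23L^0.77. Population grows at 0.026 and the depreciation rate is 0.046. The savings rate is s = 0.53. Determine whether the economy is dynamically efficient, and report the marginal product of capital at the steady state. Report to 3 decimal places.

The effective depreciation rate is n + δ = 0.026 + 0.046 = 0.072.
Steady-state k*: s·A·k^0.23 = 0.072·k gives k* = (0.53·1.9/0.072)^(1/0.77) ≈ 30.7552.
MPK = 0.23·1.9·30.7552^(-0.77) ≈ 0.0312.
MPK < n+δ = 0.072, so the economy is dynamically inefficient (over-saving).

dynamically inefficient; MPK ≈ 0.031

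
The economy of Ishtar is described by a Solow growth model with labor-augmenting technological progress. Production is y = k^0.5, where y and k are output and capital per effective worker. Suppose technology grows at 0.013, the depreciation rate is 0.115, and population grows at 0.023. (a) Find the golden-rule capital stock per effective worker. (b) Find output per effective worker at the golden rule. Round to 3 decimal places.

(a) k_gold ≈ 10.964; (b) y_gold ≈ 3.311

n + g + δ = 0.023 + 0.013 + 0.115 = 0.151.
At the golden rule the marginal product of capital equals n+g+δ: 0.5·k^(0.5−1) = 0.151. Solving, k_gold = (0.5/0.151)^(1/0.5) ≈ 10.9644.
y_gold = 10.9644^0.5 ≈ 3.3113.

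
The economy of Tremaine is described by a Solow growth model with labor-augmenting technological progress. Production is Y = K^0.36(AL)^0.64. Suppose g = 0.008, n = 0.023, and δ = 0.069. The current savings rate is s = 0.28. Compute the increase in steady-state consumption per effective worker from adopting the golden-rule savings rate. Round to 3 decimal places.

n + g + δ = 0.023 + 0.008 + 0.069 = 0.1.
Current steady state (s = 0.28): k* = (0.28/0.1)^(1/0.64) ≈ 4.9967, y* = 4.9967^0.36 ≈ 1.7845, c* = (1−0.28)·1.7845 ≈ 1.2849.
At the golden rule the marginal product of capital equals n+g+δ: 0.36·k^(0.36−1) = 0.1. Solving, k_gold = (0.36/0.1)^(1/0.64) ≈ 7.3998.
y_gold = 7.3998^0.36 ≈ 2.0555, c_gold = y_gold − 0.1·k_gold ≈ 1.3155.
Gain: Δc = 1.3155 − 1.2849 ≈ 0.0307.

Δc ≈ 0.031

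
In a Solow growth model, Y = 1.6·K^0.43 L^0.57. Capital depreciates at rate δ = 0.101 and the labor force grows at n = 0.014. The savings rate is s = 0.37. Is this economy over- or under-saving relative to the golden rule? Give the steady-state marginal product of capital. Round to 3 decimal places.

Capital per worker breaks even when investment replaces (n + δ)·k; here n + δ = 0.115.
Steady-state k*: s·A·k^0.43 = 0.115·k gives k* = (0.37·1.6/0.115)^(1/0.57) ≈ 17.7200.
MPK = 0.43·1.6·17.7200^(-0.57) ≈ 0.1336.
MPK > n+δ = 0.115, so the economy is dynamically efficient (under-saving).

under-saving; MPK ≈ 0.134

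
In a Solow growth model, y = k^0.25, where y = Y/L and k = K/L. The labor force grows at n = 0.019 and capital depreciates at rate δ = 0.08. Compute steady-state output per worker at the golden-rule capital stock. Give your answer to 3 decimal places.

The effective depreciation rate is n + δ = 0.019 + 0.08 = 0.099.
Maximizing c = f(k) − (n+δ)·k gives f'(k) = n+δ, i.e. 0.25·k^(0.25−1) = 0.099, so k_gold = (0.25/0.099)^(1/0.75) ≈ 3.4388.
Output: y_gold = k_gold^0.25 = 3.4388^0.25 ≈ 1.3618.

y_gold ≈ 1.362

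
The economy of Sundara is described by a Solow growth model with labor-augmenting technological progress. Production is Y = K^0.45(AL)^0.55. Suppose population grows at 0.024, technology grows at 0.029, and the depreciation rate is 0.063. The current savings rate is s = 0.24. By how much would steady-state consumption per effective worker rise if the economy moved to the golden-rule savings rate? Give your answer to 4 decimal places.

n + g + δ = 0.024 + 0.029 + 0.063 = 0.116.
Current steady state (s = 0.24): k* = (0.24/0.116)^(1/0.55) ≈ 3.7506, y* = 3.7506^0.45 ≈ 1.8128, c* = (1−0.24)·1.8128 ≈ 1.3777.
Golden rule sets MPK = n+g+δ: 0.45·k^(0.45−1) = 0.116, so k_gold = (0.45/0.116)^(1/0.55) ≈ 11.7615.
y_gold = 11.7615^0.45 ≈ 3.0319, c_gold = y_gold − 0.116·k_gold ≈ 1.6675.
Gain: Δc = 1.6675 − 1.3777 ≈ 0.2898.

Δc ≈ 0.2898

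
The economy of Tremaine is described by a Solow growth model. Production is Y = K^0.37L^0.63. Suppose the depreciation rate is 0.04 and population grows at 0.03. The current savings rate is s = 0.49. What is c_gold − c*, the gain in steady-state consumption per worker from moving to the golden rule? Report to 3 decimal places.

The effective depreciation rate is n + δ = 0.03 + 0.04 = 0.07.
Current steady state (s = 0.49): k* = (0.49/0.07)^(1/0.63) ≈ 21.9495, y* = 21.9495^0.37 ≈ 3.1356, c* = (1−0.49)·3.1356 ≈ 1.5992.
Maximizing c = f(k) − (n+δ)·k gives f'(k) = n+δ, i.e. 0.37·k^(0.37−1) = 0.07, so k_gold = (0.37/0.07)^(1/0.63) ≈ 14.0535.
y_gold = 14.0535^0.37 ≈ 2.6588, c_gold = y_gold − 0.07·k_gold ≈ 1.6750.
Gain: Δc = 1.6750 − 1.5992 ≈ 0.0758.

Δc ≈ 0.076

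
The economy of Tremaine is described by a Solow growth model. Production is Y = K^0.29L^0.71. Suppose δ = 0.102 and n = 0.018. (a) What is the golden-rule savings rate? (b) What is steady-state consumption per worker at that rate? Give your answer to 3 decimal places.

The effective depreciation rate is n + δ = 0.018 + 0.102 = 0.12.
For Cobb-Douglas, s_gold equals capital's share: s_gold = 0.29.
Golden rule sets MPK = n+δ: 0.29·k^(0.29−1) = 0.12, so k_gold = (0.29/0.12)^(1/0.71) ≈ 3.4653.
y_gold = 3.4653^0.29 ≈ 1.4339; c_gold = (1−0.29)·y_gold ≈ 1.0181.

(a) s_gold = 0.290; (b) c_gold ≈ 1.018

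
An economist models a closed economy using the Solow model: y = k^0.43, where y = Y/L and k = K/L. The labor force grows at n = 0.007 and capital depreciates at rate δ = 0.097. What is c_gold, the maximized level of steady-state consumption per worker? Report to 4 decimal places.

The effective depreciation rate is n + δ = 0.007 + 0.097 = 0.104.
Setting f'(k) = n+δ gives 0.43·k^(0.43−1) = 0.104, hence k_gold = (0.43/0.104)^(1/0.57) ≈ 12.0633.
y_gold = 12.0633^0.43 ≈ 2.9176.
c_gold = y_gold − (n+δ)·k_gold = 2.9176 − 0.104·12.0633 ≈ 1.6630.

c_gold ≈ 1.6630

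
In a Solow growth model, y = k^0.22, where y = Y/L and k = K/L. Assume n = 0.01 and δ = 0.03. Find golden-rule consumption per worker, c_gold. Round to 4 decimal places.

n + δ = 0.01 + 0.03 = 0.04.
At the golden rule the marginal product of capital equals n+δ: 0.22·k^(0.22−1) = 0.04. Solving, k_gold = (0.22/0.04)^(1/0.78) ≈ 8.8958.
y_gold = 8.8958^0.22 ≈ 1.6174.
c_gold = y_gold − (n+δ)·k_gold = 1.6174 − 0.04·8.8958 ≈ 1.2616.

c_gold ≈ 1.2616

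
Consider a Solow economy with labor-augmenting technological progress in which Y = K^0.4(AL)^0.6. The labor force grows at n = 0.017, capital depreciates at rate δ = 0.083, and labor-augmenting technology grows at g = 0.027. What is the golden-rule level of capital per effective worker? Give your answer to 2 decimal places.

k_gold ≈ 6.77

The effective depreciation rate is n + g + δ = 0.017 + 0.027 + 0.083 = 0.127.
At the golden rule the marginal product of capital equals n+g+δ: 0.4·k^(0.4−1) = 0.127. Solving, k_gold = (0.4/0.127)^(1/0.6) ≈ 6.7675.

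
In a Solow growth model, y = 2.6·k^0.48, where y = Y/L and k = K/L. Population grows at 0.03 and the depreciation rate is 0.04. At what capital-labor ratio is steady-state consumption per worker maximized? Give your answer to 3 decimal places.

k_gold ≈ 254.679

Break-even investment rate: n + δ = 0.03 + 0.04 = 0.07.
Setting f'(k) = n+δ gives 0.48·2.6·k^(0.48−1) = 0.07, hence k_gold = (0.48·2.6/0.07)^(1/0.52) ≈ 254.6791.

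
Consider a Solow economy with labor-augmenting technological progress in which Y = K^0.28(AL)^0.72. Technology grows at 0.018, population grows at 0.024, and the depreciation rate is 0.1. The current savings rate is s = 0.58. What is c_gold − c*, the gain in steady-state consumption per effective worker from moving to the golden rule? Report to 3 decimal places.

Δc ≈ 0.212

The effective depreciation rate is n + g + δ = 0.024 + 0.018 + 0.1 = 0.142.
Current steady state (s = 0.58): k* = (0.58/0.142)^(1/0.72) ≈ 7.0600, y* = 7.0600^0.28 ≈ 1.7285, c* = (1−0.58)·1.7285 ≈ 0.7260.
At the golden rule the marginal product of capital equals n+g+δ: 0.28·k^(0.28−1) = 0.142. Solving, k_gold = (0.28/0.142)^(1/0.72) ≈ 2.5677.
y_gold = 2.5677^0.28 ≈ 1.3022, c_gold = y_gold − 0.142·k_gold ≈ 0.9376.
Gain: Δc = 0.9376 − 0.7260 ≈ 0.2116.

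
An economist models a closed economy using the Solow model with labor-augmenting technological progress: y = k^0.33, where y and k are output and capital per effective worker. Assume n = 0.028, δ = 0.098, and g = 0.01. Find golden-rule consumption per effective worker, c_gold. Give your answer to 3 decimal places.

c_gold ≈ 1.037

n + g + δ = 0.028 + 0.01 + 0.098 = 0.136.
Maximizing c = f(k) − (n+g+δ)·k gives f'(k) = n+g+δ, i.e. 0.33·k^(0.33−1) = 0.136, so k_gold = (0.33/0.136)^(1/0.67) ≈ 3.7548.
y_gold = 3.7548^0.33 ≈ 1.5474.
c_gold = y_gold − (n+g+δ)·k_gold = 1.5474 − 0.136·3.7548 ≈ 1.0368.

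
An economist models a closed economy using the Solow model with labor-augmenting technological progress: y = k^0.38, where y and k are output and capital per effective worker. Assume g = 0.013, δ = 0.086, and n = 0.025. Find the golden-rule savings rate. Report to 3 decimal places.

s_gold = 0.380

The effective depreciation rate is n + g + δ = 0.025 + 0.013 + 0.086 = 0.124.
At the golden rule MPK = n+g+δ, and in any Cobb-Douglas steady state s = (n+g+δ)·k/y = MPK·k/y = capital's share 0.38.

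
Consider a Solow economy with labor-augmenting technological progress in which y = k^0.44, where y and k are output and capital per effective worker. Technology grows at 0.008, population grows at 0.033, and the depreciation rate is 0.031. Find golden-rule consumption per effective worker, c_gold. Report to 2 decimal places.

c_gold ≈ 2.32

Capital per effective worker breaks even when investment replaces (n + g + δ)·k; here n + g + δ = 0.072.
Maximizing c = f(k) − (n+g+δ)·k gives f'(k) = n+g+δ, i.e. 0.44·k^(0.44−1) = 0.072, so k_gold = (0.44/0.072)^(1/0.56) ≈ 25.3388.
y_gold = 25.3388^0.44 ≈ 4.1463.
c_gold = y_gold − (n+g+δ)·k_gold = 4.1463 − 0.072·25.3388 ≈ 2.3220.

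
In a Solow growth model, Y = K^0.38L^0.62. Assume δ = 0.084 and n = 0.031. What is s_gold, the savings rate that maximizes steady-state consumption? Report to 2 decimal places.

s_gold = 0.38

Break-even investment rate: n + δ = 0.031 + 0.084 = 0.115.
At the golden rule MPK = n+δ, and in any Cobb-Douglas steady state s = (n+δ)·k/y = MPK·k/y = capital's share 0.38.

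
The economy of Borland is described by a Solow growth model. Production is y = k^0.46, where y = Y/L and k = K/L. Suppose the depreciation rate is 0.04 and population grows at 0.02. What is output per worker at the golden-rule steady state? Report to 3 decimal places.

Break-even investment rate: n + δ = 0.02 + 0.04 = 0.06.
Setting f'(k) = n+δ gives 0.46·k^(0.46−1) = 0.06, hence k_gold = (0.46/0.06)^(1/0.54) ≈ 43.4671.
Output: y_gold = k_gold^0.46 = 43.4671^0.46 ≈ 5.6696.

y_gold ≈ 5.670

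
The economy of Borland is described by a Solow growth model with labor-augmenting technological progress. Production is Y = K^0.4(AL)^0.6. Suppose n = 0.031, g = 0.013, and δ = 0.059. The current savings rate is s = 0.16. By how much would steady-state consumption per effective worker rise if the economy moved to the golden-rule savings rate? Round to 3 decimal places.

n + g + δ = 0.031 + 0.013 + 0.059 = 0.103.
Current steady state (s = 0.16): k* = (0.16/0.103)^(1/0.6) ≈ 2.0836, y* = 2.0836^0.4 ≈ 1.3413, c* = (1−0.16)·1.3413 ≈ 1.1267.
Setting f'(k) = n+g+δ gives 0.4·k^(0.4−1) = 0.103, hence k_gold = (0.4/0.103)^(1/0.6) ≈ 9.5948.
y_gold = 9.5948^0.4 ≈ 2.4707, c_gold = y_gold − 0.103·k_gold ≈ 1.4824.
Gain: Δc = 1.4824 − 1.1267 ≈ 0.3557.

Δc ≈ 0.356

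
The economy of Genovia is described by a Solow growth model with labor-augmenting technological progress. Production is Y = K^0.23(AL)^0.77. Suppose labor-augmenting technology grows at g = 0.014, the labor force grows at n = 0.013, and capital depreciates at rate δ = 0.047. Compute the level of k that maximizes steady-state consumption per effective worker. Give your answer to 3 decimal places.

k_gold ≈ 4.361

n + g + δ = 0.013 + 0.014 + 0.047 = 0.074.
Golden rule sets MPK = n+g+δ: 0.23·k^(0.23−1) = 0.074, so k_gold = (0.23/0.074)^(1/0.77) ≈ 4.3612.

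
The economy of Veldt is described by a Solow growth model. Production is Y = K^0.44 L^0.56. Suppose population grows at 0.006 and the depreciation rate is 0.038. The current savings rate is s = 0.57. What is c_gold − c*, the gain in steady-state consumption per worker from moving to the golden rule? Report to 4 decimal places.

Break-even investment rate: n + δ = 0.006 + 0.038 = 0.044.
Current steady state (s = 0.57): k* = (0.57/0.044)^(1/0.56) ≈ 96.9322, y* = 96.9322^0.44 ≈ 7.4825, c* = (1−0.57)·7.4825 ≈ 3.2175.
Setting f'(k) = n+δ gives 0.44·k^(0.44−1) = 0.044, hence k_gold = (0.44/0.044)^(1/0.56) ≈ 61.0540.
y_gold = 61.0540^0.44 ≈ 6.1054, c_gold = y_gold − 0.044·k_gold ≈ 3.4190.
Gain: Δc = 3.4190 − 3.2175 ≈ 0.2016.

Δc ≈ 0.2016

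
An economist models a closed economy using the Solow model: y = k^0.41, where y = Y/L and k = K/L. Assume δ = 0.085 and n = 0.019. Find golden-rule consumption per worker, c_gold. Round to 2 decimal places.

Break-even investment rate: n + δ = 0.019 + 0.085 = 0.104.
At the golden rule the marginal product of capital equals n+δ: 0.41·k^(0.41−1) = 0.104. Solving, k_gold = (0.41/0.104)^(1/0.59) ≈ 10.2270.
y_gold = 10.2270^0.41 ≈ 2.5942.
c_gold = y_gold − (n+δ)·k_gold = 2.5942 − 0.104·10.2270 ≈ 1.5306.

c_gold ≈ 1.53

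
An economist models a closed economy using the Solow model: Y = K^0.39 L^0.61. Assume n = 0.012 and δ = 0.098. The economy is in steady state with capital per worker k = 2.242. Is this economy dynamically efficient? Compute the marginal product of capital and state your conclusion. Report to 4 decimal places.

dynamically efficient; MPK ≈ 0.2383

The effective depreciation rate is n + δ = 0.012 + 0.098 = 0.11.
MPK = 0.39·k^(0.39−1) = 0.39·2.242^(-0.61) ≈ 0.2383.
MPK > 0.11, so the economy is dynamically efficient (under-saving).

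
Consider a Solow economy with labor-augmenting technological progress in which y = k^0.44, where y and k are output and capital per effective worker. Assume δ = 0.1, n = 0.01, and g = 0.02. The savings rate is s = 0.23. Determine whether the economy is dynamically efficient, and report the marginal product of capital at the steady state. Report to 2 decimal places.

dynamically efficient; MPK ≈ 0.25

Capital per effective worker breaks even when investment replaces (n + g + δ)·k; here n + g + δ = 0.13.
Steady-state k*: s·k^0.44 = 0.13·k gives k* = (0.23/0.13)^(1/0.56) ≈ 2.7700.
MPK = 0.44·2.7700^(-0.56) ≈ 0.2487.
MPK > n+g+δ = 0.13, so the economy is dynamically efficient (under-saving).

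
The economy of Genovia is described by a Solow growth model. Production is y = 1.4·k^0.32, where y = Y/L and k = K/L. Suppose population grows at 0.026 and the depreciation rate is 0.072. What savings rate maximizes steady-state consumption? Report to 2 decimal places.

n + δ = 0.026 + 0.072 = 0.098.
At the golden rule MPK = n+δ, and in any Cobb-Douglas steady state s = (n+δ)·k/y = MPK·k/y = capital's share 0.32.

s_gold = 0.32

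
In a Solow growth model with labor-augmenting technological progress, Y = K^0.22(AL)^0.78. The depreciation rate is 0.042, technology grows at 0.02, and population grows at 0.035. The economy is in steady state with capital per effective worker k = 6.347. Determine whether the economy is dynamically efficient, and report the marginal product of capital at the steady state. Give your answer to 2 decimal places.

The effective depreciation rate is n + g + δ = 0.035 + 0.02 + 0.042 = 0.097.
MPK = 0.22·k^(0.22−1) = 0.22·6.347^(-0.78) ≈ 0.0520.
MPK < 0.097, so the economy is dynamically inefficient (over-saving).

dynamically inefficient; MPK ≈ 0.05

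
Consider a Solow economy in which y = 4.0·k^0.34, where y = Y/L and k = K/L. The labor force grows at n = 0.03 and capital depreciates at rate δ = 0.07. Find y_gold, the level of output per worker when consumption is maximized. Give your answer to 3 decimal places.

y_gold ≈ 15.346

Break-even investment rate: n + δ = 0.03 + 0.07 = 0.1.
Maximizing c = f(k) − (n+δ)·k gives f'(k) = n+δ, i.e. 0.34·4.0·k^(0.34−1) = 0.1, so k_gold = (0.34·4.0/0.1)^(1/0.66) ≈ 52.1775.
Output: y_gold = 4.0·k_gold^0.34 = 4.0·52.1775^0.34 ≈ 15.3463.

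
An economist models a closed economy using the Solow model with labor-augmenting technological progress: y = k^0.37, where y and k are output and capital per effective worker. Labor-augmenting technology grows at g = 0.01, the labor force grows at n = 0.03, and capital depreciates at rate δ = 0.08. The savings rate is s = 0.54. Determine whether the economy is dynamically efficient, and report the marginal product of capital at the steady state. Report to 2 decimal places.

dynamically inefficient; MPK ≈ 0.08

n + g + δ = 0.03 + 0.01 + 0.08 = 0.12.
Steady-state k*: s·k^0.37 = 0.12·k gives k* = (0.54/0.12)^(1/0.63) ≈ 10.8854.
MPK = 0.37·10.8854^(-0.63) ≈ 0.0822.
MPK < n+g+δ = 0.12, so the economy is dynamically inefficient (over-saving).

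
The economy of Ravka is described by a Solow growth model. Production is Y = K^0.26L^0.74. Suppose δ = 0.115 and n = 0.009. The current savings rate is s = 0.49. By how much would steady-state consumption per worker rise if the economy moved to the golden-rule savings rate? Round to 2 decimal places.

Capital per worker breaks even when investment replaces (n + δ)·k; here n + δ = 0.124.
Current steady state (s = 0.49): k* = (0.49/0.124)^(1/0.74) ≈ 6.4040, y* = 6.4040^0.26 ≈ 1.6206, c* = (1−0.49)·1.6206 ≈ 0.8265.
Golden rule sets MPK = n+δ: 0.26·k^(0.26−1) = 0.124, so k_gold = (0.26/0.124)^(1/0.74) ≈ 2.7198.
y_gold = 2.7198^0.26 ≈ 1.2971, c_gold = y_gold − 0.124·k_gold ≈ 0.9599.
Gain: Δc = 0.9599 − 0.8265 ≈ 0.1334.

Δc ≈ 0.13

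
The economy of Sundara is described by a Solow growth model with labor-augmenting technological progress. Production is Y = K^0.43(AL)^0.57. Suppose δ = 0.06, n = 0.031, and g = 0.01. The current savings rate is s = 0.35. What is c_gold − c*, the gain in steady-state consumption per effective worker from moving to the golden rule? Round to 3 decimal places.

Δc ≈ 0.040

Capital per effective worker breaks even when investment replaces (n + g + δ)·k; here n + g + δ = 0.101.
Current steady state (s = 0.35): k* = (0.35/0.101)^(1/0.57) ≈ 8.8496, y* = 8.8496^0.43 ≈ 2.5537, c* = (1−0.35)·2.5537 ≈ 1.6599.
At the golden rule the marginal product of capital equals n+g+δ: 0.43·k^(0.43−1) = 0.101. Solving, k_gold = (0.43/0.101)^(1/0.57) ≈ 12.6989.
y_gold = 12.6989^0.43 ≈ 2.9828, c_gold = y_gold − 0.101·k_gold ≈ 1.7002.
Gain: Δc = 1.7002 − 1.6599 ≈ 0.0402.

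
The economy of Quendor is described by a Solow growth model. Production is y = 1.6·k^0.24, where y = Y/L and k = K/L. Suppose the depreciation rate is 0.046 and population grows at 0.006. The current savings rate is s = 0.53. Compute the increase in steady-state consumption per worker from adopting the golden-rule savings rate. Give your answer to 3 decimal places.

Break-even investment rate: n + δ = 0.006 + 0.046 = 0.052.
Current steady state (s = 0.53): k* = (0.53·1.6/0.052)^(1/0.76) ≈ 39.3780, y* = 1.6·39.3780^0.24 ≈ 3.8635, c* = (1−0.53)·3.8635 ≈ 1.8158.
Setting f'(k) = n+δ gives 0.24·1.6·k^(0.24−1) = 0.052, hence k_gold = (0.24·1.6/0.052)^(1/0.76) ≈ 13.8847.
y_gold = 1.6·13.8847^0.24 ≈ 3.0084, c_gold = y_gold − 0.052·k_gold ≈ 2.2863.
Gain: Δc = 2.2863 − 1.8158 ≈ 0.4705.

Δc ≈ 0.471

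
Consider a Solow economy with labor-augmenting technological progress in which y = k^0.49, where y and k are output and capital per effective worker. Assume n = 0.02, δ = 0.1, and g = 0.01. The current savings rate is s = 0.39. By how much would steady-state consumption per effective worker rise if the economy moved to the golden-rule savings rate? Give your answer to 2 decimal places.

The effective depreciation rate is n + g + δ = 0.02 + 0.01 + 0.1 = 0.13.
Current steady state (s = 0.39): k* = (0.39/0.13)^(1/0.51) ≈ 8.6205, y* = 8.6205^0.49 ≈ 2.8735, c* = (1−0.39)·2.8735 ≈ 1.7528.
At the golden rule the marginal product of capital equals n+g+δ: 0.49·k^(0.49−1) = 0.13. Solving, k_gold = (0.49/0.13)^(1/0.51) ≈ 13.4868.
y_gold = 13.4868^0.49 ≈ 3.5781, c_gold = y_gold − 0.13·k_gold ≈ 1.8248.
Gain: Δc = 1.8248 − 1.7528 ≈ 0.0720.

Δc ≈ 0.07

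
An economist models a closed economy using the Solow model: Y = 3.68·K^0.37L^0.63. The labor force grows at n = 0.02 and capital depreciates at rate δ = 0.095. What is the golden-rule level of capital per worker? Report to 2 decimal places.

Break-even investment rate: n + δ = 0.02 + 0.095 = 0.115.
Maximizing c = f(k) − (n+δ)·k gives f'(k) = n+δ, i.e. 0.37·3.68·k^(0.37−1) = 0.115, so k_gold = (0.37·3.68/0.115)^(1/0.63) ≈ 50.5514.

k_gold ≈ 50.55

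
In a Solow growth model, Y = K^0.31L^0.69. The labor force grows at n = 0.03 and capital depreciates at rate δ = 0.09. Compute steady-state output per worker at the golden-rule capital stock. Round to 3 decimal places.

Capital per worker breaks even when investment replaces (n + δ)·k; here n + δ = 0.12.
At the golden rule the marginal product of capital equals n+δ: 0.31·k^(0.31−1) = 0.12. Solving, k_gold = (0.31/0.12)^(1/0.69) ≈ 3.9570.
Output: y_gold = k_gold^0.31 = 3.9570^0.31 ≈ 1.5317.

y_gold ≈ 1.532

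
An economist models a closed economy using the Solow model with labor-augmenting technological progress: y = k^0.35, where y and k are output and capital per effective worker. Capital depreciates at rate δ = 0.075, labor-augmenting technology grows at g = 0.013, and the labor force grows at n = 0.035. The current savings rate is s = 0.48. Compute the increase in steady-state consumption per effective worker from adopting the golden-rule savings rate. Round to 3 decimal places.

Δc ≈ 0.059

n + g + δ = 0.035 + 0.013 + 0.075 = 0.123.
Current steady state (s = 0.48): k* = (0.48/0.123)^(1/0.65) ≈ 8.1236, y* = 8.1236^0.35 ≈ 2.0817, c* = (1−0.48)·2.0817 ≈ 1.0825.
Golden rule sets MPK = n+g+δ: 0.35·k^(0.35−1) = 0.123, so k_gold = (0.35/0.123)^(1/0.65) ≈ 4.9970.
y_gold = 4.9970^0.35 ≈ 1.7561, c_gold = y_gold − 0.123·k_gold ≈ 1.1415.
Gain: Δc = 1.1415 − 1.0825 ≈ 0.0590.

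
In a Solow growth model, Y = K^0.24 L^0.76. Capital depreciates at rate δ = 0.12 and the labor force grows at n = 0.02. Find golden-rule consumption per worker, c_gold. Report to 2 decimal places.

c_gold ≈ 0.90

n + δ = 0.02 + 0.12 = 0.14.
At the golden rule the marginal product of capital equals n+δ: 0.24·k^(0.24−1) = 0.14. Solving, k_gold = (0.24/0.14)^(1/0.76) ≈ 2.0324.
y_gold = 2.0324^0.24 ≈ 1.1856.
c_gold = y_gold − (n+δ)·k_gold = 1.1856 − 0.14·2.0324 ≈ 0.9010.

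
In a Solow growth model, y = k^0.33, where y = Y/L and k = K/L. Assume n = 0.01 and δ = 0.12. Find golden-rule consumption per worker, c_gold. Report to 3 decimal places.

c_gold ≈ 1.060

Capital per worker breaks even when investment replaces (n + δ)·k; here n + δ = 0.13.
Maximizing c = f(k) − (n+δ)·k gives f'(k) = n+δ, i.e. 0.33·k^(0.33−1) = 0.13, so k_gold = (0.33/0.13)^(1/0.67) ≈ 4.0164.
y_gold = 4.0164^0.33 ≈ 1.5822.
c_gold = y_gold − (n+δ)·k_gold = 1.5822 − 0.13·4.0164 ≈ 1.0601.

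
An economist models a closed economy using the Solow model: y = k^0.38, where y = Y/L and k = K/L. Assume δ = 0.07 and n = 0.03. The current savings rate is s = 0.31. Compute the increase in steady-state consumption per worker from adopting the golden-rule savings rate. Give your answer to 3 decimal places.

Δc ≈ 0.025

Capital per worker breaks even when investment replaces (n + δ)·k; here n + δ = 0.1.
Current steady state (s = 0.31): k* = (0.31/0.1)^(1/0.62) ≈ 6.2018, y* = 6.2018^0.38 ≈ 2.0006, c* = (1−0.31)·2.0006 ≈ 1.3804.
Setting f'(k) = n+δ gives 0.38·k^(0.38−1) = 0.1, hence k_gold = (0.38/0.1)^(1/0.62) ≈ 8.6126.
y_gold = 8.6126^0.38 ≈ 2.2665, c_gold = y_gold − 0.1·k_gold ≈ 1.4052.
Gain: Δc = 1.4052 − 1.3804 ≈ 0.0248.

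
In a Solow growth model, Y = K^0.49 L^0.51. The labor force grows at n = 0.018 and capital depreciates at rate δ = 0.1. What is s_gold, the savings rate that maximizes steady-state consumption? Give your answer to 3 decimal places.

Capital per worker breaks even when investment replaces (n + δ)·k; here n + δ = 0.118.
At the golden rule MPK = n+δ, and in any Cobb-Douglas steady state s = (n+δ)·k/y = MPK·k/y = capital's share 0.49.

s_gold = 0.490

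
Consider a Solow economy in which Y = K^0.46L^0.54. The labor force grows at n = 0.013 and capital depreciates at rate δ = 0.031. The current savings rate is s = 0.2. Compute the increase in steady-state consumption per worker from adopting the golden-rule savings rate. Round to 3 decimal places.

Δc ≈ 1.082

n + δ = 0.013 + 0.031 = 0.044.
Current steady state (s = 0.2): k* = (0.2/0.044)^(1/0.54) ≈ 16.5096, y* = 16.5096^0.46 ≈ 3.6321, c* = (1−0.2)·3.6321 ≈ 2.9057.
Golden rule sets MPK = n+δ: 0.46·k^(0.46−1) = 0.044, so k_gold = (0.46/0.044)^(1/0.54) ≈ 77.1973.
y_gold = 77.1973^0.46 ≈ 7.3841, c_gold = y_gold − 0.044·k_gold ≈ 3.9874.
Gain: Δc = 3.9874 − 2.9057 ≈ 1.0817.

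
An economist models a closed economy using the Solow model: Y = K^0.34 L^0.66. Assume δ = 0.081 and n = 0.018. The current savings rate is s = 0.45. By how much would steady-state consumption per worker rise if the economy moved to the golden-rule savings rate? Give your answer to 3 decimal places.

Δc ≈ 0.046

Break-even investment rate: n + δ = 0.018 + 0.081 = 0.099.
Current steady state (s = 0.45): k* = (0.45/0.099)^(1/0.66) ≈ 9.9158, y* = 9.9158^0.34 ≈ 2.1815, c* = (1−0.45)·2.1815 ≈ 1.1998.
Setting f'(k) = n+δ gives 0.34·k^(0.34−1) = 0.099, hence k_gold = (0.34/0.099)^(1/0.66) ≈ 6.4846.
y_gold = 6.4846^0.34 ≈ 1.8882, c_gold = y_gold − 0.099·k_gold ≈ 1.2462.
Gain: Δc = 1.2462 − 1.1998 ≈ 0.0464.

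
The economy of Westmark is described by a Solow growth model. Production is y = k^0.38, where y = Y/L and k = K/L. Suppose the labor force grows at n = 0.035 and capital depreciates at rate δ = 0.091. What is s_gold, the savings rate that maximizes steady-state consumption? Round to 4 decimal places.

n + δ = 0.035 + 0.091 = 0.126.
At the golden rule MPK = n+δ, and in any Cobb-Douglas steady state s = (n+δ)·k/y = MPK·k/y = capital's share 0.38.

s_gold = 0.3800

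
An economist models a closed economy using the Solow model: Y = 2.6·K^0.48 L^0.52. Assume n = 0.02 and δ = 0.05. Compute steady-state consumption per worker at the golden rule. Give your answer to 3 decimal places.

c_gold ≈ 19.313

Break-even investment rate: n + δ = 0.02 + 0.05 = 0.07.
Setting f'(k) = n+δ gives 0.48·2.6·k^(0.48−1) = 0.07, hence k_gold = (0.48·2.6/0.07)^(1/0.52) ≈ 254.6791.
y_gold = 2.6·254.6791^0.48 ≈ 37.1407.
c_gold = y_gold − (n+δ)·k_gold = 37.1407 − 0.07·254.6791 ≈ 19.3132.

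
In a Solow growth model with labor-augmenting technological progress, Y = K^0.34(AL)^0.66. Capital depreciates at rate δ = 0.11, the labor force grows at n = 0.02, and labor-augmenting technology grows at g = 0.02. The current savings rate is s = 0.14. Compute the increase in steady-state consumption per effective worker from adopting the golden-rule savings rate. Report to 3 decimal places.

Capital per effective worker breaks even when investment replaces (n + g + δ)·k; here n + g + δ = 0.15.
Current steady state (s = 0.14): k* = (0.14/0.15)^(1/0.66) ≈ 0.9007, y* = 0.9007^0.34 ≈ 0.9651, c* = (1−0.14)·0.9651 ≈ 0.8300.
Golden rule sets MPK = n+g+δ: 0.34·k^(0.34−1) = 0.15, so k_gold = (0.34/0.15)^(1/0.66) ≈ 3.4551.
y_gold = 3.4551^0.34 ≈ 1.5243, c_gold = y_gold − 0.15·k_gold ≈ 1.0061.
Gain: Δc = 1.0061 − 0.8300 ≈ 0.1761.

Δc ≈ 0.176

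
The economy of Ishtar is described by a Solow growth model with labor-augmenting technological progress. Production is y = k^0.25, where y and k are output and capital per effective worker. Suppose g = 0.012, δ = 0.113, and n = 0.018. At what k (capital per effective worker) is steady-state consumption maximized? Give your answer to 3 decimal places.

k_gold ≈ 2.106

Capital per effective worker breaks even when investment replaces (n + g + δ)·k; here n + g + δ = 0.143.
At the golden rule the marginal product of capital equals n+g+δ: 0.25·k^(0.25−1) = 0.143. Solving, k_gold = (0.25/0.143)^(1/0.75) ≈ 2.1061.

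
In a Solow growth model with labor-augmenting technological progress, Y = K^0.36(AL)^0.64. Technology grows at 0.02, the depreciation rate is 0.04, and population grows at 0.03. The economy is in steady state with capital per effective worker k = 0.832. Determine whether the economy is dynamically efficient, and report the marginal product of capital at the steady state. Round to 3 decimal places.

dynamically efficient; MPK ≈ 0.405

n + g + δ = 0.03 + 0.02 + 0.04 = 0.09.
MPK = 0.36·k^(0.36−1) = 0.36·0.832^(-0.64) ≈ 0.4050.
MPK > 0.09, so the economy is dynamically efficient (under-saving).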